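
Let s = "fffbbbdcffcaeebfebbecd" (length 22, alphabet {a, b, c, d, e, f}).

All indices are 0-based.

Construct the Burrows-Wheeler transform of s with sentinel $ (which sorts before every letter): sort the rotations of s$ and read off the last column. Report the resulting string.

rank  rotation                 last
    0  $fffbbbdcffcaeebfebbecd  d
    1  aeebfebbecd$fffbbbdcffc  c
    2  bbbdcffcaeebfebbecd$fff  f
    3  bbdcffcaeebfebbecd$fffb  b
    4  bbecd$fffbbbdcffcaeebfe  e
    5  bdcffcaeebfebbecd$fffbb  b
    6  becd$fffbbbdcffcaeebfeb  b
    7  bfebbecd$fffbbbdcffcaee  e
    8  caeebfebbecd$fffbbbdcff  f
    9  cd$fffbbbdcffcaeebfebbe  e
   10  cffcaeebfebbecd$fffbbbd  d
   11  d$fffbbbdcffcaeebfebbec  c
   12  dcffcaeebfebbecd$fffbbb  b
   13  ebbecd$fffbbbdcffcaeebf  f
   14  ebfebbecd$fffbbbdcffcae  e
   15  ecd$fffbbbdcffcaeebfebb  b
   16  eebfebbecd$fffbbbdcffca  a
   17  fbbbdcffcaeebfebbecd$ff  f
   18  fcaeebfebbecd$fffbbbdcf  f
   19  febbecd$fffbbbdcffcaeeb  b
   20  ffbbbdcffcaeebfebbecd$f  f
   21  ffcaeebfebbecd$fffbbbdc  c
   22  fffbbbdcffcaeebfebbecd$  $

dcfbebbefedcbfebaffbfc$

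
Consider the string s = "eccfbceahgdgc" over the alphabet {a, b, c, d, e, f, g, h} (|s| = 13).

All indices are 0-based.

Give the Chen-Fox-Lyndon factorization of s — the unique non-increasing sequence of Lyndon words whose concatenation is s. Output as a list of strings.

emit factor 1: 'e' (i=0, period=1)
emit factor 2: 'ccf' (i=1, period=3)
emit factor 3: 'bce' (i=4, period=3)
emit factor 4: 'ahgdgc' (i=7, period=6)

["e", "ccf", "bce", "ahgdgc"]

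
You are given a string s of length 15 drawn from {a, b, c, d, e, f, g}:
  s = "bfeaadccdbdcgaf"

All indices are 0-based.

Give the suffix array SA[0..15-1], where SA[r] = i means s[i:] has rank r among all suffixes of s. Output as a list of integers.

[3, 4, 13, 9, 0, 6, 7, 11, 8, 5, 10, 2, 14, 1, 12]

sorted suffixes:
  #0 SA[0]=3  'aadccdbdcgaf'
  #1 SA[1]=4  'adccdbdcgaf'
  #2 SA[2]=13  'af'
  #3 SA[3]=9  'bdcgaf'
  #4 SA[4]=0  'bfeaadccdbdcgaf'
  #5 SA[5]=6  'ccdbdcgaf'
  #6 SA[6]=7  'cdbdcgaf'
  #7 SA[7]=11  'cgaf'
  #8 SA[8]=8  'dbdcgaf'
  #9 SA[9]=5  'dccdbdcgaf'
  #10 SA[10]=10  'dcgaf'
  #11 SA[11]=2  'eaadccdbdcgaf'
  #12 SA[12]=14  'f'
  #13 SA[13]=1  'feaadccdbdcgaf'
  #14 SA[14]=12  'gaf'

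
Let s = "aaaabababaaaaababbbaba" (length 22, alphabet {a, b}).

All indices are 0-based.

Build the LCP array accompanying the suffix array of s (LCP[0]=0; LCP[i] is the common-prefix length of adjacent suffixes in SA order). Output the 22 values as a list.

sorted suffixes:
  #0 SA[0]=21  'a'
  #1 SA[1]=9  'aaaaababbbaba'
  #2 SA[2]=0  'aaaabababaaaaababbbaba'
  #3 SA[3]=10  'aaaababbbaba'
  #4 SA[4]=1  'aaabababaaaaababbbaba'
  #5 SA[5]=11  'aaababbbaba'
  #6 SA[6]=2  'aabababaaaaababbbaba'
  #7 SA[7]=12  'aababbbaba'
  #8 SA[8]=19  'aba'
  #9 SA[9]=7  'abaaaaababbbaba'
  #10 SA[10]=5  'ababaaaaababbbaba'
  #11 SA[11]=3  'abababaaaaababbbaba'
  #12 SA[12]=13  'ababbbaba'
  #13 SA[13]=15  'abbbaba'
  #14 SA[14]=20  'ba'
  #15 SA[15]=8  'baaaaababbbaba'
  #16 SA[16]=18  'baba'
  #17 SA[17]=6  'babaaaaababbbaba'
  #18 SA[18]=4  'bababaaaaababbbaba'
  #19 SA[19]=14  'babbbaba'
  #20 SA[20]=17  'bbaba'
  #21 SA[21]=16  'bbbaba'

SA = [21, 9, 0, 10, 1, 11, 2, 12, 19, 7, 5, 3, 13, 15, 20, 8, 18, 6, 4, 14, 17, 16]
i: (SA[i-1],SA[i]) lcp shared
  1: (21,9) 1 'a'
  2: (9,0) 4 'aaaa'
  3: (0,10) 7 'aaaabab'
  4: (10,1) 3 'aaa'
  5: (1,11) 6 'aaabab'
  6: (11,2) 2 'aa'
  7: (2,12) 5 'aabab'
  8: (12,19) 1 'a'
  9: (19,7) 3 'aba'
  10: (7,5) 3 'aba'
  11: (5,3) 5 'ababa'
  12: (3,13) 4 'abab'
  13: (13,15) 2 'ab'
  14: (15,20) 0 ''
  15: (20,8) 2 'ba'
  16: (8,18) 2 'ba'
  17: (18,6) 4 'baba'
  18: (6,4) 4 'baba'
  19: (4,14) 3 'bab'
  20: (14,17) 1 'b'
  21: (17,16) 2 'bb'

[0, 1, 4, 7, 3, 6, 2, 5, 1, 3, 3, 5, 4, 2, 0, 2, 2, 4, 4, 3, 1, 2]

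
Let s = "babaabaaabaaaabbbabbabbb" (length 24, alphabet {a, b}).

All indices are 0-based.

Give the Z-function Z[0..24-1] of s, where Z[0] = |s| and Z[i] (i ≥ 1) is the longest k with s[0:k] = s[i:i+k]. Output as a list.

Z[0]=24
i=1: i≥r, start 0; Z[1]=0
i=2: i≥r, start 0; Z[2]=2 grow→box=[2,4)
i=3: min(r-i=1, Z[1]=0)=0; Z[3]=0
i=4: i≥r, start 0; Z[4]=0
i=5: i≥r, start 0; Z[5]=2 grow→box=[5,7)
i=6: min(r-i=1, Z[1]=0)=0; Z[6]=0
i=7: i≥r, start 0; Z[7]=0
i=8: i≥r, start 0; Z[8]=0
i=9: i≥r, start 0; Z[9]=2 grow→box=[9,11)
i=10: min(r-i=1, Z[1]=0)=0; Z[10]=0
i=11: i≥r, start 0; Z[11]=0
i=12: i≥r, start 0; Z[12]=0
i=13: i≥r, start 0; Z[13]=0
i=14: i≥r, start 0; Z[14]=1 grow→box=[14,15)
i=15: i≥r, start 0; Z[15]=1 grow→box=[15,16)
i=16: i≥r, start 0; Z[16]=3 grow→box=[16,19)
i=17: min(r-i=2, Z[1]=0)=0; Z[17]=0
i=18: min(r-i=1, Z[2]=2)=1; Z[18]=1
i=19: i≥r, start 0; Z[19]=3 grow→box=[19,22)
i=20: min(r-i=2, Z[1]=0)=0; Z[20]=0
i=21: min(r-i=1, Z[2]=2)=1; Z[21]=1
i=22: i≥r, start 0; Z[22]=1 grow→box=[22,23)
i=23: i≥r, start 0; Z[23]=1 grow→box=[23,24)

[24, 0, 2, 0, 0, 2, 0, 0, 0, 2, 0, 0, 0, 0, 1, 1, 3, 0, 1, 3, 0, 1, 1, 1]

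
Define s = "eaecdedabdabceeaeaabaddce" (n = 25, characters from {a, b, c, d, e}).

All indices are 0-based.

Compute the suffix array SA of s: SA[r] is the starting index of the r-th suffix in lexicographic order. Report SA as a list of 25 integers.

[17, 18, 10, 7, 20, 15, 1, 19, 11, 8, 3, 23, 12, 9, 6, 22, 21, 4, 24, 16, 14, 0, 2, 5, 13]

sorted suffixes:
  #0 SA[0]=17  'aabaddce'
  #1 SA[1]=18  'abaddce'
  #2 SA[2]=10  'abceeaeaabaddce'
  #3 SA[3]=7  'abdabceeaeaabaddce'
  #4 SA[4]=20  'addce'
  #5 SA[5]=15  'aeaabaddce'
  #6 SA[6]=1  'aecdedabdabceeaeaabaddce'
  #7 SA[7]=19  'baddce'
  #8 SA[8]=11  'bceeaeaabaddce'
  #9 SA[9]=8  'bdabceeaeaabaddce'
  #10 SA[10]=3  'cdedabdabceeaeaabaddce'
  #11 SA[11]=23  'ce'
  #12 SA[12]=12  'ceeaeaabaddce'
  #13 SA[13]=9  'dabceeaeaabaddce'
  #14 SA[14]=6  'dabdabceeaeaabaddce'
  #15 SA[15]=22  'dce'
  #16 SA[16]=21  'ddce'
  #17 SA[17]=4  'dedabdabceeaeaabaddce'
  #18 SA[18]=24  'e'
  #19 SA[19]=16  'eaabaddce'
  #20 SA[20]=14  'eaeaabaddce'
  #21 SA[21]=0  'eaecdedabdabceeaeaabaddce'
  #22 SA[22]=2  'ecdedabdabceeaeaabaddce'
  #23 SA[23]=5  'edabdabceeaeaabaddce'
  #24 SA[24]=13  'eeaeaabaddce'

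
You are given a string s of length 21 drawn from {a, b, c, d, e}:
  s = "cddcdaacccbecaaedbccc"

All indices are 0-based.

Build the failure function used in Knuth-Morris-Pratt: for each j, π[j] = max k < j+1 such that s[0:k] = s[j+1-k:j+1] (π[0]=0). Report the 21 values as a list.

[0, 0, 0, 1, 2, 0, 0, 1, 1, 1, 0, 0, 1, 0, 0, 0, 0, 0, 1, 1, 1]

π[0] = 0
j=1 s[j]='d': π[1]=0 (border '')
j=2 s[j]='d': π[2]=0 (border '')
j=3 s[j]='c': π[3]=1 (border 'c')
j=4 s[j]='d': π[4]=2 (border 'cd')
j=5 s[j]='a': k: 2→0; π[5]=0 (border '')
j=6 s[j]='a': π[6]=0 (border '')
j=7 s[j]='c': π[7]=1 (border 'c')
j=8 s[j]='c': k: 1→0; π[8]=1 (border 'c')
j=9 s[j]='c': k: 1→0; π[9]=1 (border 'c')
j=10 s[j]='b': k: 1→0; π[10]=0 (border '')
j=11 s[j]='e': π[11]=0 (border '')
j=12 s[j]='c': π[12]=1 (border 'c')
j=13 s[j]='a': k: 1→0; π[13]=0 (border '')
j=14 s[j]='a': π[14]=0 (border '')
j=15 s[j]='e': π[15]=0 (border '')
j=16 s[j]='d': π[16]=0 (border '')
j=17 s[j]='b': π[17]=0 (border '')
j=18 s[j]='c': π[18]=1 (border 'c')
j=19 s[j]='c': k: 1→0; π[19]=1 (border 'c')
j=20 s[j]='c': k: 1→0; π[20]=1 (border 'c')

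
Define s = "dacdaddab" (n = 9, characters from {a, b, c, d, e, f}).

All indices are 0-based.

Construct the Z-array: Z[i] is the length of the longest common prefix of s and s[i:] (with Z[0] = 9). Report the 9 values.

[9, 0, 0, 2, 0, 1, 2, 0, 0]

Z[0]=9
i=1: fresh scan; Z[1]=0
i=2: fresh scan; Z[2]=0
i=3: fresh scan; Z[3]=2 scan→box=[3,5)
i=4: min(r-i=1, Z[1]=0)=0; Z[4]=0
i=5: fresh scan; Z[5]=1 scan→box=[5,6)
i=6: fresh scan; Z[6]=2 scan→box=[6,8)
i=7: min(r-i=1, Z[1]=0)=0; Z[7]=0
i=8: fresh scan; Z[8]=0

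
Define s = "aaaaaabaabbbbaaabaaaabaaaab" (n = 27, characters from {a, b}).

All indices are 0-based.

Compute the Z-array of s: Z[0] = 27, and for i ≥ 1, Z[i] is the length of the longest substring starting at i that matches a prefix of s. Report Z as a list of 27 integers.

Z[0]=27
i=1: outside box; Z[1]=5 extend→box=[1,6)
i=2: min(r-i=4, Z[1]=5)=4; Z[2]=4
i=3: min(r-i=3, Z[2]=4)=3; Z[3]=3
i=4: min(r-i=2, Z[3]=3)=2; Z[4]=2
i=5: min(r-i=1, Z[4]=2)=1; Z[5]=1
i=6: outside box; Z[6]=0
i=7: outside box; Z[7]=2 extend→box=[7,9)
i=8: min(r-i=1, Z[1]=5)=1; Z[8]=1
i=9: outside box; Z[9]=0
i=10: outside box; Z[10]=0
i=11: outside box; Z[11]=0
i=12: outside box; Z[12]=0
i=13: outside box; Z[13]=3 extend→box=[13,16)
i=14: min(r-i=2, Z[1]=5)=2; Z[14]=2
i=15: min(r-i=1, Z[2]=4)=1; Z[15]=1
i=16: outside box; Z[16]=0
i=17: outside box; Z[17]=4 extend→box=[17,21)
i=18: min(r-i=3, Z[1]=5)=3; Z[18]=3
i=19: min(r-i=2, Z[2]=4)=2; Z[19]=2
i=20: min(r-i=1, Z[3]=3)=1; Z[20]=1
i=21: outside box; Z[21]=0
i=22: outside box; Z[22]=4 extend→box=[22,26)
i=23: min(r-i=3, Z[1]=5)=3; Z[23]=3
i=24: min(r-i=2, Z[2]=4)=2; Z[24]=2
i=25: min(r-i=1, Z[3]=3)=1; Z[25]=1
i=26: outside box; Z[26]=0

[27, 5, 4, 3, 2, 1, 0, 2, 1, 0, 0, 0, 0, 3, 2, 1, 0, 4, 3, 2, 1, 0, 4, 3, 2, 1, 0]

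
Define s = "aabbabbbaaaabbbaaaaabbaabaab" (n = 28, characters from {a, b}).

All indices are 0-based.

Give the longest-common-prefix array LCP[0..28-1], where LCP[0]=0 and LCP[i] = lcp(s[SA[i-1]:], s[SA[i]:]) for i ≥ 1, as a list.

[0, 4, 6, 3, 5, 2, 3, 3, 5, 4, 1, 2, 2, 4, 3, 8, 0, 1, 5, 3, 4, 2, 1, 6, 4, 3, 2, 7]

sorted suffixes:
  #0 SA[0]=15  'aaaaabbaabaab'
  #1 SA[1]=16  'aaaabbaabaab'
  #2 SA[2]=8  'aaaabbbaaaaabbaabaab'
  #3 SA[3]=17  'aaabbaabaab'
  #4 SA[4]=9  'aaabbbaaaaabbaabaab'
  #5 SA[5]=25  'aab'
  #6 SA[6]=22  'aabaab'
  #7 SA[7]=18  'aabbaabaab'
  #8 SA[8]=0  'aabbabbbaaaabbbaaaaabbaabaab'
  #9 SA[9]=10  'aabbbaaaaabbaabaab'
  #10 SA[10]=26  'ab'
  #11 SA[11]=23  'abaab'
  #12 SA[12]=19  'abbaabaab'
  #13 SA[13]=1  'abbabbbaaaabbbaaaaabbaabaab'
  #14 SA[14]=11  'abbbaaaaabbaabaab'
  #15 SA[15]=4  'abbbaaaabbbaaaaabbaabaab'
  #16 SA[16]=27  'b'
  #17 SA[17]=14  'baaaaabbaabaab'
  #18 SA[18]=7  'baaaabbbaaaaabbaabaab'
  #19 SA[19]=24  'baab'
  #20 SA[20]=21  'baabaab'
  #21 SA[21]=3  'babbbaaaabbbaaaaabbaabaab'
  #22 SA[22]=13  'bbaaaaabbaabaab'
  #23 SA[23]=6  'bbaaaabbbaaaaabbaabaab'
  #24 SA[24]=20  'bbaabaab'
  #25 SA[25]=2  'bbabbbaaaabbbaaaaabbaabaab'
  #26 SA[26]=12  'bbbaaaaabbaabaab'
  #27 SA[27]=5  'bbbaaaabbbaaaaabbaabaab'

SA = [15, 16, 8, 17, 9, 25, 22, 18, 0, 10, 26, 23, 19, 1, 11, 4, 27, 14, 7, 24, 21, 3, 13, 6, 20, 2, 12, 5]
[i] adj suffixes → lcp
  [1] 15/16 → 4 ('aaaa')
  [2] 16/8 → 6 ('aaaabb')
  [3] 8/17 → 3 ('aaa')
  [4] 17/9 → 5 ('aaabb')
  [5] 9/25 → 2 ('aa')
  [6] 25/22 → 3 ('aab')
  [7] 22/18 → 3 ('aab')
  [8] 18/0 → 5 ('aabba')
  [9] 0/10 → 4 ('aabb')
  [10] 10/26 → 1 ('a')
  [11] 26/23 → 2 ('ab')
  [12] 23/19 → 2 ('ab')
  [13] 19/1 → 4 ('abba')
  [14] 1/11 → 3 ('abb')
  [15] 11/4 → 8 ('abbbaaaa')
  [16] 4/27 → 0 ('')
  [17] 27/14 → 1 ('b')
  [18] 14/7 → 5 ('baaaa')
  [19] 7/24 → 3 ('baa')
  [20] 24/21 → 4 ('baab')
  [21] 21/3 → 2 ('ba')
  [22] 3/13 → 1 ('b')
  [23] 13/6 → 6 ('bbaaaa')
  [24] 6/20 → 4 ('bbaa')
  [25] 20/2 → 3 ('bba')
  [26] 2/12 → 2 ('bb')
  [27] 12/5 → 7 ('bbbaaaa')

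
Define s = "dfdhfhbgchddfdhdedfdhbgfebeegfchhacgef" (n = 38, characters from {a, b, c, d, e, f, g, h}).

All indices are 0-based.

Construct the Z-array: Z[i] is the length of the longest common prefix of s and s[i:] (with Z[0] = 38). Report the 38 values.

Z[0]=38
i=1: i≥r, start 0; Z[1]=0
i=2: i≥r, start 0; Z[2]=1 grow→box=[2,3)
i=3: i≥r, start 0; Z[3]=0
i=4: i≥r, start 0; Z[4]=0
i=5: i≥r, start 0; Z[5]=0
i=6: i≥r, start 0; Z[6]=0
i=7: i≥r, start 0; Z[7]=0
i=8: i≥r, start 0; Z[8]=0
i=9: i≥r, start 0; Z[9]=0
i=10: i≥r, start 0; Z[10]=1 grow→box=[10,11)
i=11: i≥r, start 0; Z[11]=4 grow→box=[11,15)
i=12: min(r-i=3, Z[1]=0)=0; Z[12]=0
i=13: min(r-i=2, Z[2]=1)=1; Z[13]=1
i=14: min(r-i=1, Z[3]=0)=0; Z[14]=0
i=15: i≥r, start 0; Z[15]=1 grow→box=[15,16)
i=16: i≥r, start 0; Z[16]=0
i=17: i≥r, start 0; Z[17]=4 grow→box=[17,21)
i=18: min(r-i=3, Z[1]=0)=0; Z[18]=0
i=19: min(r-i=2, Z[2]=1)=1; Z[19]=1
i=20: min(r-i=1, Z[3]=0)=0; Z[20]=0
i=21: i≥r, start 0; Z[21]=0
i=22: i≥r, start 0; Z[22]=0
i=23: i≥r, start 0; Z[23]=0
i=24: i≥r, start 0; Z[24]=0
i=25: i≥r, start 0; Z[25]=0
i=26: i≥r, start 0; Z[26]=0
i=27: i≥r, start 0; Z[27]=0
i=28: i≥r, start 0; Z[28]=0
i=29: i≥r, start 0; Z[29]=0
i=30: i≥r, start 0; Z[30]=0
i=31: i≥r, start 0; Z[31]=0
i=32: i≥r, start 0; Z[32]=0
i=33: i≥r, start 0; Z[33]=0
i=34: i≥r, start 0; Z[34]=0
i=35: i≥r, start 0; Z[35]=0
i=36: i≥r, start 0; Z[36]=0
i=37: i≥r, start 0; Z[37]=0

[38, 0, 1, 0, 0, 0, 0, 0, 0, 0, 1, 4, 0, 1, 0, 1, 0, 4, 0, 1, 0, 0, 0, 0, 0, 0, 0, 0, 0, 0, 0, 0, 0, 0, 0, 0, 0, 0]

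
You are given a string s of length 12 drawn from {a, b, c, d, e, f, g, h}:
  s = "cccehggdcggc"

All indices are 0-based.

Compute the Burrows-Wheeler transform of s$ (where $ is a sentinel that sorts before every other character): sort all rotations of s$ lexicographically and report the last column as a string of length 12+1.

rank  rotation       last
    0  $cccehggdcggc  c
    1  c$cccehggdcgg  g
    2  cccehggdcggc$  $
    3  ccehggdcggc$c  c
    4  cehggdcggc$cc  c
    5  cggc$cccehggd  d
    6  dcggc$cccehgg  g
    7  ehggdcggc$ccc  c
    8  gc$cccehggdcg  g
    9  gdcggc$cccehg  g
   10  ggc$cccehggdc  c
   11  ggdcggc$ccceh  h
   12  hggdcggc$ccce  e

cg$ccdgcggche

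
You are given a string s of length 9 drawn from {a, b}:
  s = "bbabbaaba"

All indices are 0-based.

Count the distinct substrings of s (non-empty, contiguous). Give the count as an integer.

rank→(start, suffix):
  0 → (8, 'a')
  1 → (5, 'aaba')
  2 → (6, 'aba')
  3 → (2, 'abbaaba')
  4 → (7, 'ba')
  5 → (4, 'baaba')
  6 → (1, 'babbaaba')
  7 → (3, 'bbaaba')
  8 → (0, 'bbabbaaba')

SA = [8, 5, 6, 2, 7, 4, 1, 3, 0]
i: (SA[i-1],SA[i]) lcp shared
  1: (8,5) 1 'a'
  2: (5,6) 1 'a'
  3: (6,2) 2 'ab'
  4: (2,7) 0 ''
  5: (7,4) 2 'ba'
  6: (4,1) 2 'ba'
  7: (1,3) 1 'b'
  8: (3,0) 3 'bba'

n(n+1)/2 = 9·10/2 = 45
Σ LCP = 0 + 1 + 1 + 2 + 0 + 2 + 2 + 1 + 3 = 12
distinct = 45 − 12 = 33

33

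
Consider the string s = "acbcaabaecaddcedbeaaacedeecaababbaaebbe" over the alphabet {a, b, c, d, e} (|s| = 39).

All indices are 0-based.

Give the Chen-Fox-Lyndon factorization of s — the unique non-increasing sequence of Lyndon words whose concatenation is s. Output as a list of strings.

["acbc", "aabaecaddcedbe", "aaacedeecaababbaaebbe"]

emit factor 1: 'acbc' (i=0, period=4)
emit factor 2: 'aabaecaddcedbe' (i=4, period=14)
emit factor 3: 'aaacedeecaababbaaebbe' (i=18, period=21)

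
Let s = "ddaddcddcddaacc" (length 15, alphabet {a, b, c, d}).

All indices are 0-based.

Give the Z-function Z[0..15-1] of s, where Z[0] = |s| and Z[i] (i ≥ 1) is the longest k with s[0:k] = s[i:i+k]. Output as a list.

Z[0]=15
i=1: fresh scan; Z[1]=1 grow→box=[1,2)
i=2: fresh scan; Z[2]=0
i=3: fresh scan; Z[3]=2 grow→box=[3,5)
i=4: min(r-i=1, Z[1]=1)=1; Z[4]=1
i=5: fresh scan; Z[5]=0
i=6: fresh scan; Z[6]=2 grow→box=[6,8)
i=7: min(r-i=1, Z[1]=1)=1; Z[7]=1
i=8: fresh scan; Z[8]=0
i=9: fresh scan; Z[9]=3 grow→box=[9,12)
i=10: min(r-i=2, Z[1]=1)=1; Z[10]=1
i=11: min(r-i=1, Z[2]=0)=0; Z[11]=0
i=12: fresh scan; Z[12]=0
i=13: fresh scan; Z[13]=0
i=14: fresh scan; Z[14]=0

[15, 1, 0, 2, 1, 0, 2, 1, 0, 3, 1, 0, 0, 0, 0]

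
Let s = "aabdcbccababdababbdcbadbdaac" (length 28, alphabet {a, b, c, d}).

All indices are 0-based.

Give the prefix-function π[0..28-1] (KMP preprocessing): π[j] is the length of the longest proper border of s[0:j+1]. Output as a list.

π[0] = 0
j=1 s[j]='a': π[1]=1 (border 'a')
j=2 s[j]='b': k: 1→0; π[2]=0 (border '')
j=3 s[j]='d': π[3]=0 (border '')
j=4 s[j]='c': π[4]=0 (border '')
j=5 s[j]='b': π[5]=0 (border '')
j=6 s[j]='c': π[6]=0 (border '')
j=7 s[j]='c': π[7]=0 (border '')
j=8 s[j]='a': π[8]=1 (border 'a')
j=9 s[j]='b': k: 1→0; π[9]=0 (border '')
j=10 s[j]='a': π[10]=1 (border 'a')
j=11 s[j]='b': k: 1→0; π[11]=0 (border '')
j=12 s[j]='d': π[12]=0 (border '')
j=13 s[j]='a': π[13]=1 (border 'a')
j=14 s[j]='b': k: 1→0; π[14]=0 (border '')
j=15 s[j]='a': π[15]=1 (border 'a')
j=16 s[j]='b': k: 1→0; π[16]=0 (border '')
j=17 s[j]='b': π[17]=0 (border '')
j=18 s[j]='d': π[18]=0 (border '')
j=19 s[j]='c': π[19]=0 (border '')
j=20 s[j]='b': π[20]=0 (border '')
j=21 s[j]='a': π[21]=1 (border 'a')
j=22 s[j]='d': k: 1→0; π[22]=0 (border '')
j=23 s[j]='b': π[23]=0 (border '')
j=24 s[j]='d': π[24]=0 (border '')
j=25 s[j]='a': π[25]=1 (border 'a')
j=26 s[j]='a': π[26]=2 (border 'aa')
j=27 s[j]='c': k: 2→1→0; π[27]=0 (border '')

[0, 1, 0, 0, 0, 0, 0, 0, 1, 0, 1, 0, 0, 1, 0, 1, 0, 0, 0, 0, 0, 1, 0, 0, 0, 1, 2, 0]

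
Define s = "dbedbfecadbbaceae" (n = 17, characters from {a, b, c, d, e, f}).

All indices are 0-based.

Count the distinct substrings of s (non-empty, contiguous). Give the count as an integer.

rank→(start, suffix):
  0 → (12, 'aceae')
  1 → (8, 'adbbaceae')
  2 → (15, 'ae')
  3 → (11, 'baceae')
  4 → (10, 'bbaceae')
  5 → (1, 'bedbfecadbbaceae')
  6 → (4, 'bfecadbbaceae')
  7 → (7, 'cadbbaceae')
  8 → (13, 'ceae')
  9 → (9, 'dbbaceae')
  10 → (0, 'dbedbfecadbbaceae')
  11 → (3, 'dbfecadbbaceae')
  12 → (16, 'e')
  13 → (14, 'eae')
  14 → (6, 'ecadbbaceae')
  15 → (2, 'edbfecadbbaceae')
  16 → (5, 'fecadbbaceae')

SA = [12, 8, 15, 11, 10, 1, 4, 7, 13, 9, 0, 3, 16, 14, 6, 2, 5]
[i] adj suffixes → lcp
  [1] 12/8 → 1 ('a')
  [2] 8/15 → 1 ('a')
  [3] 15/11 → 0 ('')
  [4] 11/10 → 1 ('b')
  [5] 10/1 → 1 ('b')
  [6] 1/4 → 1 ('b')
  [7] 4/7 → 0 ('')
  [8] 7/13 → 1 ('c')
  [9] 13/9 → 0 ('')
  [10] 9/0 → 2 ('db')
  [11] 0/3 → 2 ('db')
  [12] 3/16 → 0 ('')
  [13] 16/14 → 1 ('e')
  [14] 14/6 → 1 ('e')
  [15] 6/2 → 1 ('e')
  [16] 2/5 → 0 ('')

n(n+1)/2 = 17·18/2 = 153
Σ LCP = 0 + 1 + 1 + 0 + 1 + 1 + 1 + 0 + 1 + 0 + 2 + 2 + 0 + 1 + 1 + 1 + 0 = 13
distinct = 153 − 13 = 140

140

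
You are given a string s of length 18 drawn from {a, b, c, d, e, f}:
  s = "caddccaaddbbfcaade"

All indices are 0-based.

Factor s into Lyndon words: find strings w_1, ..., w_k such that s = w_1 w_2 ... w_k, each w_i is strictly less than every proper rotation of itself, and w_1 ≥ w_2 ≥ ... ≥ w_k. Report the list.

emit factor 1: 'c' (i=0, period=1)
emit factor 2: 'addcc' (i=1, period=5)
emit factor 3: 'aaddbbfcaade' (i=6, period=12)

["c", "addcc", "aaddbbfcaade"]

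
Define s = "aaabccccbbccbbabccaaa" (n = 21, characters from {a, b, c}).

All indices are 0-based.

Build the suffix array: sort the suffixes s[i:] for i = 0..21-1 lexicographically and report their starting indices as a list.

rank→(start, suffix):
  0 → (20, 'a')
  1 → (19, 'aa')
  2 → (18, 'aaa')
  3 → (0, 'aaabccccbbccbbabccaaa')
  4 → (1, 'aabccccbbccbbabccaaa')
  5 → (14, 'abccaaa')
  6 → (2, 'abccccbbccbbabccaaa')
  7 → (13, 'babccaaa')
  8 → (12, 'bbabccaaa')
  9 → (8, 'bbccbbabccaaa')
  10 → (15, 'bccaaa')
  11 → (9, 'bccbbabccaaa')
  12 → (3, 'bccccbbccbbabccaaa')
  13 → (17, 'caaa')
  14 → (11, 'cbbabccaaa')
  15 → (7, 'cbbccbbabccaaa')
  16 → (16, 'ccaaa')
  17 → (10, 'ccbbabccaaa')
  18 → (6, 'ccbbccbbabccaaa')
  19 → (5, 'cccbbccbbabccaaa')
  20 → (4, 'ccccbbccbbabccaaa')

[20, 19, 18, 0, 1, 14, 2, 13, 12, 8, 15, 9, 3, 17, 11, 7, 16, 10, 6, 5, 4]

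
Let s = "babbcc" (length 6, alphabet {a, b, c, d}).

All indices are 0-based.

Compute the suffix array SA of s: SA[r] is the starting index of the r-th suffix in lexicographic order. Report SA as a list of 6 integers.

sorted suffixes:
  #0 SA[0]=1  'abbcc'
  #1 SA[1]=0  'babbcc'
  #2 SA[2]=2  'bbcc'
  #3 SA[3]=3  'bcc'
  #4 SA[4]=5  'c'
  #5 SA[5]=4  'cc'

[1, 0, 2, 3, 5, 4]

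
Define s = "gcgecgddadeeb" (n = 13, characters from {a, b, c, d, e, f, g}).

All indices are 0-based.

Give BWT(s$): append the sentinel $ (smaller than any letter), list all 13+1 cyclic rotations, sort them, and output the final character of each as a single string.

rank  rotation        last
    0  $gcgecgddadeeb  b
    1  adeeb$gcgecgdd  d
    2  b$gcgecgddadee  e
    3  cgddadeeb$gcge  e
    4  cgecgddadeeb$g  g
    5  dadeeb$gcgecgd  d
    6  ddadeeb$gcgecg  g
    7  deeb$gcgecgdda  a
    8  eb$gcgecgddade  e
    9  ecgddadeeb$gcg  g
   10  eeb$gcgecgddad  d
   11  gcgecgddadeeb$  $
   12  gddadeeb$gcgec  c
   13  gecgddadeeb$gc  c

bdeegdgaegd$cc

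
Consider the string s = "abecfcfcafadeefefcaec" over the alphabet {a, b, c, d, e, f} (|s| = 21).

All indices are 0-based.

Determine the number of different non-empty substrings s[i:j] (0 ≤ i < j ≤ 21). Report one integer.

208

rank | idx | suffix
   0 |   0 | abecfcfcafadeefefcaec
   1 |  10 | adeefefcaec
   2 |  18 | aec
   3 |   8 | afadeefefcaec
   4 |   1 | becfcfcafadeefefcaec
   5 |  20 | c
   6 |  17 | caec
   7 |   7 | cafadeefefcaec
   8 |   5 | cfcafadeefefcaec
   9 |   3 | cfcfcafadeefefcaec
  10 |  11 | deefefcaec
  11 |  19 | ec
  12 |   2 | ecfcfcafadeefefcaec
  13 |  12 | eefefcaec
  14 |  15 | efcaec
  15 |  13 | efefcaec
  16 |   9 | fadeefefcaec
  17 |  16 | fcaec
  18 |   6 | fcafadeefefcaec
  19 |   4 | fcfcafadeefefcaec
  20 |  14 | fefcaec

SA = [0, 10, 18, 8, 1, 20, 17, 7, 5, 3, 11, 19, 2, 12, 15, 13, 9, 16, 6, 4, 14]
rank  pair      lcp
   1  s[0:],s[10:]  1  'a'
   2  s[10:],s[18:]  1  'a'
   3  s[18:],s[8:]  1  'a'
   4  s[8:],s[1:]  0  ''
   5  s[1:],s[20:]  0  ''
   6  s[20:],s[17:]  1  'c'
   7  s[17:],s[7:]  2  'ca'
   8  s[7:],s[5:]  1  'c'
   9  s[5:],s[3:]  3  'cfc'
  10  s[3:],s[11:]  0  ''
  11  s[11:],s[19:]  0  ''
  12  s[19:],s[2:]  2  'ec'
  13  s[2:],s[12:]  1  'e'
  14  s[12:],s[15:]  1  'e'
  15  s[15:],s[13:]  2  'ef'
  16  s[13:],s[9:]  0  ''
  17  s[9:],s[16:]  1  'f'
  18  s[16:],s[6:]  3  'fca'
  19  s[6:],s[4:]  2  'fc'
  20  s[4:],s[14:]  1  'f'

n(n+1)/2 = 21·22/2 = 231
Σ LCP = 0 + 1 + 1 + 1 + 0 + 0 + 1 + 2 + 1 + 3 + 0 + 0 + 2 + 1 + 1 + 2 + 0 + 1 + 3 + 2 + 1 = 23
distinct = 231 − 23 = 208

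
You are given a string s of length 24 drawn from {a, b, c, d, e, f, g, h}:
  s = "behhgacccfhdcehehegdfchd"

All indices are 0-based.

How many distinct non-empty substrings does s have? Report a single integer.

278

rank→(start, suffix):
  0 → (5, 'acccfhdcehehegdfchd')
  1 → (0, 'behhgacccfhdcehehegdfchd')
  2 → (6, 'cccfhdcehehegdfchd')
  3 → (7, 'ccfhdcehehegdfchd')
  4 → (12, 'cehehegdfchd')
  5 → (8, 'cfhdcehehegdfchd')
  6 → (21, 'chd')
  7 → (23, 'd')
  8 → (11, 'dcehehegdfchd')
  9 → (19, 'dfchd')
  10 → (17, 'egdfchd')
  11 → (15, 'ehegdfchd')
  12 → (13, 'ehehegdfchd')
  13 → (1, 'ehhgacccfhdcehehegdfchd')
  14 → (20, 'fchd')
  15 → (9, 'fhdcehehegdfchd')
  16 → (4, 'gacccfhdcehehegdfchd')
  17 → (18, 'gdfchd')
  18 → (22, 'hd')
  19 → (10, 'hdcehehegdfchd')
  20 → (16, 'hegdfchd')
  21 → (14, 'hehegdfchd')
  22 → (3, 'hgacccfhdcehehegdfchd')
  23 → (2, 'hhgacccfhdcehehegdfchd')

SA = [5, 0, 6, 7, 12, 8, 21, 23, 11, 19, 17, 15, 13, 1, 20, 9, 4, 18, 22, 10, 16, 14, 3, 2]
[i] adj suffixes → lcp
  [1] 5/0 → 0 ('')
  [2] 0/6 → 0 ('')
  [3] 6/7 → 2 ('cc')
  [4] 7/12 → 1 ('c')
  [5] 12/8 → 1 ('c')
  [6] 8/21 → 1 ('c')
  [7] 21/23 → 0 ('')
  [8] 23/11 → 1 ('d')
  [9] 11/19 → 1 ('d')
  [10] 19/17 → 0 ('')
  [11] 17/15 → 1 ('e')
  [12] 15/13 → 3 ('ehe')
  [13] 13/1 → 2 ('eh')
  [14] 1/20 → 0 ('')
  [15] 20/9 → 1 ('f')
  [16] 9/4 → 0 ('')
  [17] 4/18 → 1 ('g')
  [18] 18/22 → 0 ('')
  [19] 22/10 → 2 ('hd')
  [20] 10/16 → 1 ('h')
  [21] 16/14 → 2 ('he')
  [22] 14/3 → 1 ('h')
  [23] 3/2 → 1 ('h')

n(n+1)/2 = 24·25/2 = 300
Σ LCP = 0 + 0 + 0 + 2 + 1 + 1 + 1 + 0 + 1 + 1 + 0 + 1 + 3 + 2 + 0 + 1 + 0 + 1 + 0 + 2 + 1 + 2 + 1 + 1 = 22
distinct = 300 − 22 = 278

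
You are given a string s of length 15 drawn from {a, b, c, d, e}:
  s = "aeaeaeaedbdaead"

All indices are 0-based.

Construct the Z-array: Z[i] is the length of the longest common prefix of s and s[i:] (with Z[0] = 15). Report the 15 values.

Z[0]=15
i=1: fresh scan; Z[1]=0
i=2: fresh scan; Z[2]=6 grow→box=[2,8)
i=3: min(r-i=5, Z[1]=0)=0; Z[3]=0
i=4: min(r-i=4, Z[2]=6)=4; Z[4]=4
i=5: min(r-i=3, Z[3]=0)=0; Z[5]=0
i=6: min(r-i=2, Z[4]=4)=2; Z[6]=2
i=7: min(r-i=1, Z[5]=0)=0; Z[7]=0
i=8: fresh scan; Z[8]=0
i=9: fresh scan; Z[9]=0
i=10: fresh scan; Z[10]=0
i=11: fresh scan; Z[11]=3 grow→box=[11,14)
i=12: min(r-i=2, Z[1]=0)=0; Z[12]=0
i=13: min(r-i=1, Z[2]=6)=1; Z[13]=1
i=14: fresh scan; Z[14]=0

[15, 0, 6, 0, 4, 0, 2, 0, 0, 0, 0, 3, 0, 1, 0]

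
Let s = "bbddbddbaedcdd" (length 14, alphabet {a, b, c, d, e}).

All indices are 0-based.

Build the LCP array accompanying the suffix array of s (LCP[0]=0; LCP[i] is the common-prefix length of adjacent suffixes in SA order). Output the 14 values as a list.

[0, 0, 1, 1, 4, 0, 0, 1, 2, 1, 1, 2, 3, 0]

sorted suffixes:
  #0 SA[0]=8  'aedcdd'
  #1 SA[1]=7  'baedcdd'
  #2 SA[2]=0  'bbddbddbaedcdd'
  #3 SA[3]=4  'bddbaedcdd'
  #4 SA[4]=1  'bddbddbaedcdd'
  #5 SA[5]=11  'cdd'
  #6 SA[6]=13  'd'
  #7 SA[7]=6  'dbaedcdd'
  #8 SA[8]=3  'dbddbaedcdd'
  #9 SA[9]=10  'dcdd'
  #10 SA[10]=12  'dd'
  #11 SA[11]=5  'ddbaedcdd'
  #12 SA[12]=2  'ddbddbaedcdd'
  #13 SA[13]=9  'edcdd'

SA = [8, 7, 0, 4, 1, 11, 13, 6, 3, 10, 12, 5, 2, 9]
rank  pair      lcp
   1  s[8:],s[7:]  0  ''
   2  s[7:],s[0:]  1  'b'
   3  s[0:],s[4:]  1  'b'
   4  s[4:],s[1:]  4  'bddb'
   5  s[1:],s[11:]  0  ''
   6  s[11:],s[13:]  0  ''
   7  s[13:],s[6:]  1  'd'
   8  s[6:],s[3:]  2  'db'
   9  s[3:],s[10:]  1  'd'
  10  s[10:],s[12:]  1  'd'
  11  s[12:],s[5:]  2  'dd'
  12  s[5:],s[2:]  3  'ddb'
  13  s[2:],s[9:]  0  ''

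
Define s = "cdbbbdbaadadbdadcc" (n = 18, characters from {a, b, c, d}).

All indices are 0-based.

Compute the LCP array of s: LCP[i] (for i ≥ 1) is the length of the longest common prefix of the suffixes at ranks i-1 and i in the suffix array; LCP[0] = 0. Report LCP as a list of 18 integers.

[0, 1, 2, 2, 0, 1, 2, 1, 2, 0, 1, 1, 0, 3, 1, 2, 2, 1]

sorted suffixes:
  #0 SA[0]=7  'aadadbdadcc'
  #1 SA[1]=8  'adadbdadcc'
  #2 SA[2]=10  'adbdadcc'
  #3 SA[3]=14  'adcc'
  #4 SA[4]=6  'baadadbdadcc'
  #5 SA[5]=2  'bbbdbaadadbdadcc'
  #6 SA[6]=3  'bbdbaadadbdadcc'
  #7 SA[7]=12  'bdadcc'
  #8 SA[8]=4  'bdbaadadbdadcc'
  #9 SA[9]=17  'c'
  #10 SA[10]=16  'cc'
  #11 SA[11]=0  'cdbbbdbaadadbdadcc'
  #12 SA[12]=9  'dadbdadcc'
  #13 SA[13]=13  'dadcc'
  #14 SA[14]=5  'dbaadadbdadcc'
  #15 SA[15]=1  'dbbbdbaadadbdadcc'
  #16 SA[16]=11  'dbdadcc'
  #17 SA[17]=15  'dcc'

SA = [7, 8, 10, 14, 6, 2, 3, 12, 4, 17, 16, 0, 9, 13, 5, 1, 11, 15]
rank  pair      lcp
   1  s[7:],s[8:]  1  'a'
   2  s[8:],s[10:]  2  'ad'
   3  s[10:],s[14:]  2  'ad'
   4  s[14:],s[6:]  0  ''
   5  s[6:],s[2:]  1  'b'
   6  s[2:],s[3:]  2  'bb'
   7  s[3:],s[12:]  1  'b'
   8  s[12:],s[4:]  2  'bd'
   9  s[4:],s[17:]  0  ''
  10  s[17:],s[16:]  1  'c'
  11  s[16:],s[0:]  1  'c'
  12  s[0:],s[9:]  0  ''
  13  s[9:],s[13:]  3  'dad'
  14  s[13:],s[5:]  1  'd'
  15  s[5:],s[1:]  2  'db'
  16  s[1:],s[11:]  2  'db'
  17  s[11:],s[15:]  1  'd'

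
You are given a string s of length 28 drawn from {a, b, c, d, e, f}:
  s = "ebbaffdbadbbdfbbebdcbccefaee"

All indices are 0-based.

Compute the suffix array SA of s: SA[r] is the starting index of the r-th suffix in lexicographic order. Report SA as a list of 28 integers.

rank | idx | suffix
   0 |   8 | adbbdfbbebdcbccefaee
   1 |  25 | aee
   2 |   3 | affdbadbbdfbbebdcbccefaee
   3 |   7 | badbbdfbbebdcbccefaee
   4 |   2 | baffdbadbbdfbbebdcbccefaee
   5 |   1 | bbaffdbadbbdfbbebdcbccefaee
   6 |  10 | bbdfbbebdcbccefaee
   7 |  14 | bbebdcbccefaee
   8 |  20 | bccefaee
   9 |  17 | bdcbccefaee
  10 |  11 | bdfbbebdcbccefaee
  11 |  15 | bebdcbccefaee
  12 |  19 | cbccefaee
  13 |  21 | ccefaee
  14 |  22 | cefaee
  15 |   6 | dbadbbdfbbebdcbccefaee
  16 |   9 | dbbdfbbebdcbccefaee
  17 |  18 | dcbccefaee
  18 |  12 | dfbbebdcbccefaee
  19 |  27 | e
  20 |   0 | ebbaffdbadbbdfbbebdcbccefaee
  21 |  16 | ebdcbccefaee
  22 |  26 | ee
  23 |  23 | efaee
  24 |  24 | faee
  25 |  13 | fbbebdcbccefaee
  26 |   5 | fdbadbbdfbbebdcbccefaee
  27 |   4 | ffdbadbbdfbbebdcbccefaee

[8, 25, 3, 7, 2, 1, 10, 14, 20, 17, 11, 15, 19, 21, 22, 6, 9, 18, 12, 27, 0, 16, 26, 23, 24, 13, 5, 4]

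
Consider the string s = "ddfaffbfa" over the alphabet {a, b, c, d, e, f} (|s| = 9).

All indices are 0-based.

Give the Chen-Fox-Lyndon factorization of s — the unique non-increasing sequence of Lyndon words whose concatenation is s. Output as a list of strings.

emit factor 1: 'ddf' (i=0, period=3)
emit factor 2: 'affbf' (i=3, period=5)
emit factor 3: 'a' (i=8, period=1)

["ddf", "affbf", "a"]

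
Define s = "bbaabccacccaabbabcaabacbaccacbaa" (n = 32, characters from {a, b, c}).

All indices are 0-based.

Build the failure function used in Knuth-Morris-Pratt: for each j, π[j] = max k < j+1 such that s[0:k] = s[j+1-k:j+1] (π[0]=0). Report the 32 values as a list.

π[0] = 0
j=1 s[j]='b': π[1]=1 (border 'b')
j=2 s[j]='a': k: 1→0; π[2]=0 (border '')
j=3 s[j]='a': π[3]=0 (border '')
j=4 s[j]='b': π[4]=1 (border 'b')
j=5 s[j]='c': k: 1→0; π[5]=0 (border '')
j=6 s[j]='c': π[6]=0 (border '')
j=7 s[j]='a': π[7]=0 (border '')
j=8 s[j]='c': π[8]=0 (border '')
j=9 s[j]='c': π[9]=0 (border '')
j=10 s[j]='c': π[10]=0 (border '')
j=11 s[j]='a': π[11]=0 (border '')
j=12 s[j]='a': π[12]=0 (border '')
j=13 s[j]='b': π[13]=1 (border 'b')
j=14 s[j]='b': π[14]=2 (border 'bb')
j=15 s[j]='a': π[15]=3 (border 'bba')
j=16 s[j]='b': k: 3→0; π[16]=1 (border 'b')
j=17 s[j]='c': k: 1→0; π[17]=0 (border '')
j=18 s[j]='a': π[18]=0 (border '')
j=19 s[j]='a': π[19]=0 (border '')
j=20 s[j]='b': π[20]=1 (border 'b')
j=21 s[j]='a': k: 1→0; π[21]=0 (border '')
j=22 s[j]='c': π[22]=0 (border '')
j=23 s[j]='b': π[23]=1 (border 'b')
j=24 s[j]='a': k: 1→0; π[24]=0 (border '')
j=25 s[j]='c': π[25]=0 (border '')
j=26 s[j]='c': π[26]=0 (border '')
j=27 s[j]='a': π[27]=0 (border '')
j=28 s[j]='c': π[28]=0 (border '')
j=29 s[j]='b': π[29]=1 (border 'b')
j=30 s[j]='a': k: 1→0; π[30]=0 (border '')
j=31 s[j]='a': π[31]=0 (border '')

[0, 1, 0, 0, 1, 0, 0, 0, 0, 0, 0, 0, 0, 1, 2, 3, 1, 0, 0, 0, 1, 0, 0, 1, 0, 0, 0, 0, 0, 1, 0, 0]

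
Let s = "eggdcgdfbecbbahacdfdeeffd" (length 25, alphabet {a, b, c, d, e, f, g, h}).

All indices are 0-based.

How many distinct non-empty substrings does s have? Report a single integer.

rank→(start, suffix):
  0 → (15, 'acdfdeeffd')
  1 → (13, 'ahacdfdeeffd')
  2 → (12, 'bahacdfdeeffd')
  3 → (11, 'bbahacdfdeeffd')
  4 → (8, 'becbbahacdfdeeffd')
  5 → (10, 'cbbahacdfdeeffd')
  6 → (16, 'cdfdeeffd')
  7 → (4, 'cgdfbecbbahacdfdeeffd')
  8 → (24, 'd')
  9 → (3, 'dcgdfbecbbahacdfdeeffd')
  10 → (19, 'deeffd')
  11 → (6, 'dfbecbbahacdfdeeffd')
  12 → (17, 'dfdeeffd')
  13 → (9, 'ecbbahacdfdeeffd')
  14 → (20, 'eeffd')
  15 → (21, 'effd')
  16 → (0, 'eggdcgdfbecbbahacdfdeeffd')
  17 → (7, 'fbecbbahacdfdeeffd')
  18 → (23, 'fd')
  19 → (18, 'fdeeffd')
  20 → (22, 'ffd')
  21 → (2, 'gdcgdfbecbbahacdfdeeffd')
  22 → (5, 'gdfbecbbahacdfdeeffd')
  23 → (1, 'ggdcgdfbecbbahacdfdeeffd')
  24 → (14, 'hacdfdeeffd')

SA = [15, 13, 12, 11, 8, 10, 16, 4, 24, 3, 19, 6, 17, 9, 20, 21, 0, 7, 23, 18, 22, 2, 5, 1, 14]
rank  pair      lcp
   1  s[15:],s[13:]  1  'a'
   2  s[13:],s[12:]  0  ''
   3  s[12:],s[11:]  1  'b'
   4  s[11:],s[8:]  1  'b'
   5  s[8:],s[10:]  0  ''
   6  s[10:],s[16:]  1  'c'
   7  s[16:],s[4:]  1  'c'
   8  s[4:],s[24:]  0  ''
   9  s[24:],s[3:]  1  'd'
  10  s[3:],s[19:]  1  'd'
  11  s[19:],s[6:]  1  'd'
  12  s[6:],s[17:]  2  'df'
  13  s[17:],s[9:]  0  ''
  14  s[9:],s[20:]  1  'e'
  15  s[20:],s[21:]  1  'e'
  16  s[21:],s[0:]  1  'e'
  17  s[0:],s[7:]  0  ''
  18  s[7:],s[23:]  1  'f'
  19  s[23:],s[18:]  2  'fd'
  20  s[18:],s[22:]  1  'f'
  21  s[22:],s[2:]  0  ''
  22  s[2:],s[5:]  2  'gd'
  23  s[5:],s[1:]  1  'g'
  24  s[1:],s[14:]  0  ''

n(n+1)/2 = 25·26/2 = 325
Σ LCP = 0 + 1 + 0 + 1 + 1 + 0 + 1 + 1 + 0 + 1 + 1 + 1 + 2 + 0 + 1 + 1 + 1 + 0 + 1 + 2 + 1 + 0 + 2 + 1 + 0 = 20
distinct = 325 − 20 = 305

305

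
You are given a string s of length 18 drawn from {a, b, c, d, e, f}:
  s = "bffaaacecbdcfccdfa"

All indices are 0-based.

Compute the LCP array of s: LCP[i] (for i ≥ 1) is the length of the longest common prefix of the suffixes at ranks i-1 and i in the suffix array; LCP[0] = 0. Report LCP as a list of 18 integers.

[0, 1, 2, 1, 0, 1, 0, 1, 1, 1, 1, 0, 1, 0, 0, 2, 1, 1]

sorted suffixes:
  #0 SA[0]=17  'a'
  #1 SA[1]=3  'aaacecbdcfccdfa'
  #2 SA[2]=4  'aacecbdcfccdfa'
  #3 SA[3]=5  'acecbdcfccdfa'
  #4 SA[4]=9  'bdcfccdfa'
  #5 SA[5]=0  'bffaaacecbdcfccdfa'
  #6 SA[6]=8  'cbdcfccdfa'
  #7 SA[7]=13  'ccdfa'
  #8 SA[8]=14  'cdfa'
  #9 SA[9]=6  'cecbdcfccdfa'
  #10 SA[10]=11  'cfccdfa'
  #11 SA[11]=10  'dcfccdfa'
  #12 SA[12]=15  'dfa'
  #13 SA[13]=7  'ecbdcfccdfa'
  #14 SA[14]=16  'fa'
  #15 SA[15]=2  'faaacecbdcfccdfa'
  #16 SA[16]=12  'fccdfa'
  #17 SA[17]=1  'ffaaacecbdcfccdfa'

SA = [17, 3, 4, 5, 9, 0, 8, 13, 14, 6, 11, 10, 15, 7, 16, 2, 12, 1]
[i] adj suffixes → lcp
  [1] 17/3 → 1 ('a')
  [2] 3/4 → 2 ('aa')
  [3] 4/5 → 1 ('a')
  [4] 5/9 → 0 ('')
  [5] 9/0 → 1 ('b')
  [6] 0/8 → 0 ('')
  [7] 8/13 → 1 ('c')
  [8] 13/14 → 1 ('c')
  [9] 14/6 → 1 ('c')
  [10] 6/11 → 1 ('c')
  [11] 11/10 → 0 ('')
  [12] 10/15 → 1 ('d')
  [13] 15/7 → 0 ('')
  [14] 7/16 → 0 ('')
  [15] 16/2 → 2 ('fa')
  [16] 2/12 → 1 ('f')
  [17] 12/1 → 1 ('f')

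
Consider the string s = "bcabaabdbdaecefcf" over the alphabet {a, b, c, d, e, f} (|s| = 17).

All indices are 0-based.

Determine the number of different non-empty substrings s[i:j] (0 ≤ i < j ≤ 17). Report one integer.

140

rank | idx | suffix
   0 |   4 | aabdbdaecefcf
   1 |   2 | abaabdbdaecefcf
   2 |   5 | abdbdaecefcf
   3 |  10 | aecefcf
   4 |   3 | baabdbdaecefcf
   5 |   0 | bcabaabdbdaecefcf
   6 |   8 | bdaecefcf
   7 |   6 | bdbdaecefcf
   8 |   1 | cabaabdbdaecefcf
   9 |  12 | cefcf
  10 |  15 | cf
  11 |   9 | daecefcf
  12 |   7 | dbdaecefcf
  13 |  11 | ecefcf
  14 |  13 | efcf
  15 |  16 | f
  16 |  14 | fcf

SA = [4, 2, 5, 10, 3, 0, 8, 6, 1, 12, 15, 9, 7, 11, 13, 16, 14]
rank  pair      lcp
   1  s[4:],s[2:]  1  'a'
   2  s[2:],s[5:]  2  'ab'
   3  s[5:],s[10:]  1  'a'
   4  s[10:],s[3:]  0  ''
   5  s[3:],s[0:]  1  'b'
   6  s[0:],s[8:]  1  'b'
   7  s[8:],s[6:]  2  'bd'
   8  s[6:],s[1:]  0  ''
   9  s[1:],s[12:]  1  'c'
  10  s[12:],s[15:]  1  'c'
  11  s[15:],s[9:]  0  ''
  12  s[9:],s[7:]  1  'd'
  13  s[7:],s[11:]  0  ''
  14  s[11:],s[13:]  1  'e'
  15  s[13:],s[16:]  0  ''
  16  s[16:],s[14:]  1  'f'

n(n+1)/2 = 17·18/2 = 153
Σ LCP = 0 + 1 + 2 + 1 + 0 + 1 + 1 + 2 + 0 + 1 + 1 + 0 + 1 + 0 + 1 + 0 + 1 = 13
distinct = 153 − 13 = 140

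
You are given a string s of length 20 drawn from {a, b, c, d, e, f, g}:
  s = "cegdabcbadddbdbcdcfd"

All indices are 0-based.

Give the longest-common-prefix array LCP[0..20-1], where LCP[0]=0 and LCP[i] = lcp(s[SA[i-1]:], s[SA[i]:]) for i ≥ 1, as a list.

[0, 1, 0, 1, 2, 1, 0, 1, 1, 1, 0, 1, 1, 2, 1, 1, 2, 0, 0, 0]

rank | idx | suffix
   0 |   4 | abcbadddbdbcdcfd
   1 |   8 | adddbdbcdcfd
   2 |   7 | badddbdbcdcfd
   3 |   5 | bcbadddbdbcdcfd
   4 |  14 | bcdcfd
   5 |  12 | bdbcdcfd
   6 |   6 | cbadddbdbcdcfd
   7 |  15 | cdcfd
   8 |   0 | cegdabcbadddbdbcdcfd
   9 |  17 | cfd
  10 |  19 | d
  11 |   3 | dabcbadddbdbcdcfd
  12 |  13 | dbcdcfd
  13 |  11 | dbdbcdcfd
  14 |  16 | dcfd
  15 |  10 | ddbdbcdcfd
  16 |   9 | dddbdbcdcfd
  17 |   1 | egdabcbadddbdbcdcfd
  18 |  18 | fd
  19 |   2 | gdabcbadddbdbcdcfd

SA = [4, 8, 7, 5, 14, 12, 6, 15, 0, 17, 19, 3, 13, 11, 16, 10, 9, 1, 18, 2]
i: (SA[i-1],SA[i]) lcp shared
  1: (4,8) 1 'a'
  2: (8,7) 0 ''
  3: (7,5) 1 'b'
  4: (5,14) 2 'bc'
  5: (14,12) 1 'b'
  6: (12,6) 0 ''
  7: (6,15) 1 'c'
  8: (15,0) 1 'c'
  9: (0,17) 1 'c'
  10: (17,19) 0 ''
  11: (19,3) 1 'd'
  12: (3,13) 1 'd'
  13: (13,11) 2 'db'
  14: (11,16) 1 'd'
  15: (16,10) 1 'd'
  16: (10,9) 2 'dd'
  17: (9,1) 0 ''
  18: (1,18) 0 ''
  19: (18,2) 0 ''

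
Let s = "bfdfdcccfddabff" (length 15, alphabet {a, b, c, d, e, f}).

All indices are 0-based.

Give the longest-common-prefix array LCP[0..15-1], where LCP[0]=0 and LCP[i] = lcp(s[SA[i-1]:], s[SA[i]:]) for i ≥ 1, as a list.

sorted suffixes:
  #0 SA[0]=11  'abff'
  #1 SA[1]=0  'bfdfdcccfddabff'
  #2 SA[2]=12  'bff'
  #3 SA[3]=5  'cccfddabff'
  #4 SA[4]=6  'ccfddabff'
  #5 SA[5]=7  'cfddabff'
  #6 SA[6]=10  'dabff'
  #7 SA[7]=4  'dcccfddabff'
  #8 SA[8]=9  'ddabff'
  #9 SA[9]=2  'dfdcccfddabff'
  #10 SA[10]=14  'f'
  #11 SA[11]=3  'fdcccfddabff'
  #12 SA[12]=8  'fddabff'
  #13 SA[13]=1  'fdfdcccfddabff'
  #14 SA[14]=13  'ff'

SA = [11, 0, 12, 5, 6, 7, 10, 4, 9, 2, 14, 3, 8, 1, 13]
rank  pair      lcp
   1  s[11:],s[0:]  0  ''
   2  s[0:],s[12:]  2  'bf'
   3  s[12:],s[5:]  0  ''
   4  s[5:],s[6:]  2  'cc'
   5  s[6:],s[7:]  1  'c'
   6  s[7:],s[10:]  0  ''
   7  s[10:],s[4:]  1  'd'
   8  s[4:],s[9:]  1  'd'
   9  s[9:],s[2:]  1  'd'
  10  s[2:],s[14:]  0  ''
  11  s[14:],s[3:]  1  'f'
  12  s[3:],s[8:]  2  'fd'
  13  s[8:],s[1:]  2  'fd'
  14  s[1:],s[13:]  1  'f'

[0, 0, 2, 0, 2, 1, 0, 1, 1, 1, 0, 1, 2, 2, 1]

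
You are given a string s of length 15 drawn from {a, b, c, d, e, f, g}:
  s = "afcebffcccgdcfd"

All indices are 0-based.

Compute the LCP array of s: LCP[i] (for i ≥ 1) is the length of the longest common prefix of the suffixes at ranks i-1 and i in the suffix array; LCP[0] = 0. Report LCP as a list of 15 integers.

[0, 0, 0, 2, 1, 1, 1, 0, 1, 0, 0, 2, 1, 1, 0]

rank→(start, suffix):
  0 → (0, 'afcebffcccgdcfd')
  1 → (4, 'bffcccgdcfd')
  2 → (7, 'cccgdcfd')
  3 → (8, 'ccgdcfd')
  4 → (2, 'cebffcccgdcfd')
  5 → (12, 'cfd')
  6 → (9, 'cgdcfd')
  7 → (14, 'd')
  8 → (11, 'dcfd')
  9 → (3, 'ebffcccgdcfd')
  10 → (6, 'fcccgdcfd')
  11 → (1, 'fcebffcccgdcfd')
  12 → (13, 'fd')
  13 → (5, 'ffcccgdcfd')
  14 → (10, 'gdcfd')

SA = [0, 4, 7, 8, 2, 12, 9, 14, 11, 3, 6, 1, 13, 5, 10]
rank  pair      lcp
   1  s[0:],s[4:]  0  ''
   2  s[4:],s[7:]  0  ''
   3  s[7:],s[8:]  2  'cc'
   4  s[8:],s[2:]  1  'c'
   5  s[2:],s[12:]  1  'c'
   6  s[12:],s[9:]  1  'c'
   7  s[9:],s[14:]  0  ''
   8  s[14:],s[11:]  1  'd'
   9  s[11:],s[3:]  0  ''
  10  s[3:],s[6:]  0  ''
  11  s[6:],s[1:]  2  'fc'
  12  s[1:],s[13:]  1  'f'
  13  s[13:],s[5:]  1  'f'
  14  s[5:],s[10:]  0  ''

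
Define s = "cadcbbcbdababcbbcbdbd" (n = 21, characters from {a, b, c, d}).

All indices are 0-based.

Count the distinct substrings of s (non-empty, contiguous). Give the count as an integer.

rank→(start, suffix):
  0 → (9, 'ababcbbcbdbd')
  1 → (11, 'abcbbcbdbd')
  2 → (1, 'adcbbcbdababcbbcbdbd')
  3 → (10, 'babcbbcbdbd')
  4 → (4, 'bbcbdababcbbcbdbd')
  5 → (14, 'bbcbdbd')
  6 → (12, 'bcbbcbdbd')
  7 → (5, 'bcbdababcbbcbdbd')
  8 → (15, 'bcbdbd')
  9 → (19, 'bd')
  10 → (7, 'bdababcbbcbdbd')
  11 → (17, 'bdbd')
  12 → (0, 'cadcbbcbdababcbbcbdbd')
  13 → (3, 'cbbcbdababcbbcbdbd')
  14 → (13, 'cbbcbdbd')
  15 → (6, 'cbdababcbbcbdbd')
  16 → (16, 'cbdbd')
  17 → (20, 'd')
  18 → (8, 'dababcbbcbdbd')
  19 → (18, 'dbd')
  20 → (2, 'dcbbcbdababcbbcbdbd')

SA = [9, 11, 1, 10, 4, 14, 12, 5, 15, 19, 7, 17, 0, 3, 13, 6, 16, 20, 8, 18, 2]
i: (SA[i-1],SA[i]) lcp shared
  1: (9,11) 2 'ab'
  2: (11,1) 1 'a'
  3: (1,10) 0 ''
  4: (10,4) 1 'b'
  5: (4,14) 5 'bbcbd'
  6: (14,12) 1 'b'
  7: (12,5) 3 'bcb'
  8: (5,15) 4 'bcbd'
  9: (15,19) 1 'b'
  10: (19,7) 2 'bd'
  11: (7,17) 2 'bd'
  12: (17,0) 0 ''
  13: (0,3) 1 'c'
  14: (3,13) 6 'cbbcbd'
  15: (13,6) 2 'cb'
  16: (6,16) 3 'cbd'
  17: (16,20) 0 ''
  18: (20,8) 1 'd'
  19: (8,18) 1 'd'
  20: (18,2) 1 'd'

n(n+1)/2 = 21·22/2 = 231
Σ LCP = 0 + 2 + 1 + 0 + 1 + 5 + 1 + 3 + 4 + 1 + 2 + 2 + 0 + 1 + 6 + 2 + 3 + 0 + 1 + 1 + 1 = 37
distinct = 231 − 37 = 194

194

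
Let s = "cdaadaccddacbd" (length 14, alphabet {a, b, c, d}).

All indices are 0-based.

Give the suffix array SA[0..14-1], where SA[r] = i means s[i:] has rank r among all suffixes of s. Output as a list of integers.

[2, 10, 5, 3, 12, 11, 6, 0, 7, 13, 1, 9, 4, 8]

rank→(start, suffix):
  0 → (2, 'aadaccddacbd')
  1 → (10, 'acbd')
  2 → (5, 'accddacbd')
  3 → (3, 'adaccddacbd')
  4 → (12, 'bd')
  5 → (11, 'cbd')
  6 → (6, 'ccddacbd')
  7 → (0, 'cdaadaccddacbd')
  8 → (7, 'cddacbd')
  9 → (13, 'd')
  10 → (1, 'daadaccddacbd')
  11 → (9, 'dacbd')
  12 → (4, 'daccddacbd')
  13 → (8, 'ddacbd')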